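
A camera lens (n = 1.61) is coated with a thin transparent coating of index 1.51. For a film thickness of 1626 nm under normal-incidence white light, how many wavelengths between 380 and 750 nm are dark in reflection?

Ray reflecting at the top interface goes from n = 1.0 toward n = 1.51: a half-wave phase shift.
At the lower boundary (n = 1.51 to n = 1.61) the reflected ray undergoes a half-wave phase shift.
Net: no relative phase inversion (both shifts match).
With no net inversion, destructive interference in reflection requires 2 n t = (m + ½) λ.
λ = 2 n t / (m + ½) = 4911 / (m + ½) nm.
m=6: 755 nm (IR); m=7: 655 nm (visible); m=8: 578 nm (visible); m=9: 517 nm (visible); m=10: 468 nm (visible); m=11: 427 nm (visible); m=12: 393 nm (visible); m=13: 364 nm (UV).

6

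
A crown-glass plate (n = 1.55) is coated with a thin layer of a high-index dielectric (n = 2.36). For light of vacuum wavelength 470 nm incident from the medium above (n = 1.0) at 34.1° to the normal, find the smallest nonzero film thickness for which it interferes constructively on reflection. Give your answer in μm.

Ray reflecting at the top interface goes from n = 1.0 toward n = 2.36: a half-wave phase shift.
Ray reflecting at the bottom interface goes from n = 2.36 toward n = 1.55: no phase shift.
The two reflections differ by half a wavelength.
For maximum reflection here: 2 n t cos θ_r = (m + ½) λ.
Snell's law: 1.0 sin 34.1° = 2.36 sin θ_r → sin θ_r = 0.238, cos θ_r = 0.971.
Minimum at m = 0: t = λ / (4 n cos θ_r) = 470 / (4 × 2.36 × 0.971) = 51.3 nm.

0.0513 μm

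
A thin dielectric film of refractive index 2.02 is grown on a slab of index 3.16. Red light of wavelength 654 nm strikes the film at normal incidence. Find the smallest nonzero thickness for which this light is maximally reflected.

Top surface (1.0 → 2.02): reflection off a higher-index medium gives a half-wave phase shift.
Bottom surface (2.02 → 3.16): reflection off a higher-index medium gives a half-wave phase shift.
Net: no relative phase inversion (both shifts match).
For maximum reflection here: 2 n t = m λ.
The smallest nonzero thickness corresponds to m = 1: t = m λ / (2 n) = 1.00 × 654 / (2 × 2.02) = 162 nm.

162 nm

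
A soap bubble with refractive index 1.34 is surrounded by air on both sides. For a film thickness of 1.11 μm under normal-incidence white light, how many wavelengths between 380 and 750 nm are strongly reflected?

4

At the upper boundary (n = 1.0 to n = 1.34) the reflected ray undergoes a half-wave phase shift.
Bottom surface (1.34 → 1.0): reflection off a lower-index medium gives no phase shift.
The two reflections differ by half a wavelength.
With one net inversion, constructive interference in reflection requires 2 n t = (m + ½) λ.
λ = 2 n t / (m + ½) = 2975 / (m + ½) nm.
m=3: 850 nm (IR); m=4: 661 nm (visible); m=5: 541 nm (visible); m=6: 458 nm (visible); m=7: 397 nm (visible); m=8: 350 nm (UV).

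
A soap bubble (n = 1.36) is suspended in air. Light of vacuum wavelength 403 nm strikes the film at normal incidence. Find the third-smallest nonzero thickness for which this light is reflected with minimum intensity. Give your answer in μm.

Top surface (1.0 → 1.36): reflection off a higher-index medium gives a half-wave phase shift.
Bottom surface (1.36 → 1.0): reflection off a lower-index medium gives no phase shift.
Net: one phase inversion between the two reflected rays.
So the condition for destructive reflection is 2 n t = m λ.
The third-smallest nonzero thickness corresponds to m = 3: t = m λ / (2 n) = 3.00 × 403 / (2 × 1.36) = 444 nm.

0.444 μm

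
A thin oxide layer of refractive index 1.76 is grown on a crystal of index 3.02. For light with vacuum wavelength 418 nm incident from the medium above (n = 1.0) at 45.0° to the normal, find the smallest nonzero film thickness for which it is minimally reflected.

64.8 nm

Ray reflecting at the top interface goes from n = 1.0 toward n = 1.76: a half-wave phase shift.
Bottom surface (1.76 → 3.02): reflection off a higher-index medium gives a half-wave phase shift.
The two reflections carry the same phase change, so no net offset.
So the condition for destructive reflection is 2 n t cos θ_r = (m + ½) λ.
Snell's law: 1.0 sin 45.0° = 1.76 sin θ_r → sin θ_r = 0.402, cos θ_r = 0.916.
Minimum at m = 0: t = λ / (4 n cos θ_r) = 418 / (4 × 1.76 × 0.916) = 64.8 nm.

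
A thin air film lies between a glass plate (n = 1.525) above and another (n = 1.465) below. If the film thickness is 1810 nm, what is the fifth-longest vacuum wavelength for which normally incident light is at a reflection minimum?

724 nm

Top surface (1.525 → 1.0): reflection off a lower-index medium gives no phase shift.
Ray reflecting at the bottom interface goes from n = 1.0 toward n = 1.465: a half-wave phase shift.
The two reflections differ by half a wavelength.
For weak reflection here: 2 n t = m λ.
λ = 2 n t / m. The fifth-longest wavelength is m = 5: λ = 2 × 1.0 × 1810 / 5.00 = 724 nm.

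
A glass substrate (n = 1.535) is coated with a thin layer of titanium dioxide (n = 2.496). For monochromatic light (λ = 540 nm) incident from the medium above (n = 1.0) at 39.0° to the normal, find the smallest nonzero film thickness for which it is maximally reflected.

At the upper boundary (n = 1.0 to n = 2.496) the reflected ray undergoes a half-wave phase shift.
Ray reflecting at the bottom interface goes from n = 2.496 toward n = 1.535: no phase shift.
Net: one phase inversion between the two reflected rays.
For strong reflection here: 2 n t cos θ_r = (m + ½) λ.
Snell's law: 1.0 sin 39.0° = 2.496 sin θ_r → sin θ_r = 0.252, cos θ_r = 0.968.
Minimum at m = 0: t = λ / (4 n cos θ_r) = 540 / (4 × 2.496 × 0.968) = 55.9 nm.

55.9 nm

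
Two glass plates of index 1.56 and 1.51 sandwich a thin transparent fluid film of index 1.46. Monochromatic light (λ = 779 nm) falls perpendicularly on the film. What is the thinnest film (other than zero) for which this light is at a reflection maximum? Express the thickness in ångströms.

1334 Å

At the upper boundary (n = 1.56 to n = 1.46) the reflected ray undergoes no phase shift.
At the lower boundary (n = 1.46 to n = 1.51) the reflected ray undergoes a half-wave phase shift.
The two reflections differ by half a wavelength.
For maximum reflection here: 2 n t = (m + ½) λ.
Minimum at m = 0: t = λ / (4 n) = 779 / (4 × 1.46) = 133 nm.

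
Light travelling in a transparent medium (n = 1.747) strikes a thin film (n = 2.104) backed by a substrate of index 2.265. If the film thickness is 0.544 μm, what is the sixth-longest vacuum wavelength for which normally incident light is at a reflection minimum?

416 nm

At the upper boundary (n = 1.747 to n = 2.104) the reflected ray undergoes a half-wave phase shift.
At the lower boundary (n = 2.104 to n = 2.265) the reflected ray undergoes a half-wave phase shift.
Zero or two π shifts → no net half-wave offset.
So the condition for destructive reflection is 2 n t = (m + ½) λ.
λ = 2 n t / (m + ½). The sixth-longest wavelength is m = 5: λ = 2 × 2.104 × 544 / 5.50 = 416 nm.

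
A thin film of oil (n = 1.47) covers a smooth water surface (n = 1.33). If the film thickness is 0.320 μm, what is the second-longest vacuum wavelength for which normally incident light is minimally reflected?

470 nm

Ray reflecting at the top interface goes from n = 1.0 toward n = 1.47: a half-wave phase shift.
Ray reflecting at the bottom interface goes from n = 1.47 toward n = 1.33: no phase shift.
Exactly one π shift → a net half-wave offset.
For minimum reflection here: 2 n t = m λ.
λ = 2 n t / m. The second-longest wavelength is m = 2: λ = 2 × 1.47 × 320 / 2.00 = 470 nm.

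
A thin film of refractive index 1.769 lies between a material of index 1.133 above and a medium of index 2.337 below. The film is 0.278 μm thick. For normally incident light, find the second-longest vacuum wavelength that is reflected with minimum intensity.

656 nm

Ray reflecting at the top interface goes from n = 1.133 toward n = 1.769: a half-wave phase shift.
Bottom surface (1.769 → 2.337): reflection off a higher-index medium gives a half-wave phase shift.
Net: no relative phase inversion (both shifts match).
With no net inversion, destructive interference in reflection requires 2 n t = (m + ½) λ.
λ = 2 n t / (m + ½). The second-longest wavelength is m = 1: λ = 2 × 1.769 × 278 / 1.50 = 656 nm.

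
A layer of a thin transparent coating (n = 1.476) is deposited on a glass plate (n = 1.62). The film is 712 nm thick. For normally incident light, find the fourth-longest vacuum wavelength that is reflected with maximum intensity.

525 nm

At the upper boundary (n = 1.0 to n = 1.476) the reflected ray undergoes a half-wave phase shift.
Ray reflecting at the bottom interface goes from n = 1.476 toward n = 1.62: a half-wave phase shift.
The two reflections carry the same phase change, so no net offset.
For strong reflection here: 2 n t = m λ.
λ = 2 n t / m. The fourth-longest wavelength is m = 4: λ = 2 × 1.476 × 712 / 4.00 = 525 nm.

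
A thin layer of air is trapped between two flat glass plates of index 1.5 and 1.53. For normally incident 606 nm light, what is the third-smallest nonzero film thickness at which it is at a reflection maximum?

At the upper boundary (n = 1.5 to n = 1.0) the reflected ray undergoes no phase shift.
Bottom surface (1.0 → 1.53): reflection off a higher-index medium gives a half-wave phase shift.
Exactly one π shift → a net half-wave offset.
So the condition for constructive reflection is 2 n t = (m + ½) λ.
The third-smallest nonzero thickness corresponds to m = 2: t = (m + ½) λ / (2 n) = 2.50 × 606 / (2 × 1.0) = 758 nm.

758 nm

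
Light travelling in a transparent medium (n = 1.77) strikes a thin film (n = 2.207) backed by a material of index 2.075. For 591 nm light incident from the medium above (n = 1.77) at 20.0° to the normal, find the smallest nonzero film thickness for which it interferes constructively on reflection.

At the upper boundary (n = 1.77 to n = 2.207) the reflected ray undergoes a half-wave phase shift.
Ray reflecting at the bottom interface goes from n = 2.207 toward n = 2.075: no phase shift.
Net: one phase inversion between the two reflected rays.
So the condition for constructive reflection is 2 n t cos θ_r = (m + ½) λ.
Snell's law: 1.77 sin 20.0° = 2.207 sin θ_r → sin θ_r = 0.274, cos θ_r = 0.962.
Minimum at m = 0: t = λ / (4 n cos θ_r) = 591 / (4 × 2.207 × 0.962) = 69.6 nm.

69.6 nm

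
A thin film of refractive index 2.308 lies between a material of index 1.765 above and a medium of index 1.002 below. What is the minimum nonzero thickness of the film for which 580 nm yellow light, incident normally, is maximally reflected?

At the upper boundary (n = 1.765 to n = 2.308) the reflected ray undergoes a half-wave phase shift.
At the lower boundary (n = 2.308 to n = 1.002) the reflected ray undergoes no phase shift.
The two reflections differ by half a wavelength.
For maximum reflection here: 2 n t = (m + ½) λ.
Minimum at m = 0: t = λ / (4 n) = 580 / (4 × 2.308) = 62.8 nm.

62.8 nm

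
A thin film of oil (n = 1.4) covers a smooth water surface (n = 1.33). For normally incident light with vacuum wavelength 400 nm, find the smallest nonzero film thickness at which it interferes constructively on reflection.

Top surface (1.0 → 1.4): reflection off a higher-index medium gives a half-wave phase shift.
Ray reflecting at the bottom interface goes from n = 1.4 toward n = 1.33: no phase shift.
Net: one phase inversion between the two reflected rays.
With one net inversion, constructive interference in reflection requires 2 n t = (m + ½) λ.
Minimum at m = 0: t = λ / (4 n) = 400 / (4 × 1.4) = 71.4 nm.

71.4 nm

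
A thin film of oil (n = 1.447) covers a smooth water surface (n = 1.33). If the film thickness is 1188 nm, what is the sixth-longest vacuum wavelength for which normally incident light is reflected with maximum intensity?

Ray reflecting at the top interface goes from n = 1.0 toward n = 1.447: a half-wave phase shift.
At the lower boundary (n = 1.447 to n = 1.33) the reflected ray undergoes no phase shift.
The two reflections differ by half a wavelength.
With one net inversion, constructive interference in reflection requires 2 n t = (m + ½) λ.
λ = 2 n t / (m + ½). The sixth-longest wavelength is m = 5: λ = 2 × 1.447 × 1188 / 5.50 = 625 nm.

625 nm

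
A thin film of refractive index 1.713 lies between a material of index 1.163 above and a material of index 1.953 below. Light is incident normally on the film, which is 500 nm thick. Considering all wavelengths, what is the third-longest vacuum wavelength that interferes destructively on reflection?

685 nm

Top surface (1.163 → 1.713): reflection off a higher-index medium gives a half-wave phase shift.
Bottom surface (1.713 → 1.953): reflection off a higher-index medium gives a half-wave phase shift.
The two reflections carry the same phase change, so no net offset.
So the condition for destructive reflection is 2 n t = (m + ½) λ.
λ = 2 n t / (m + ½). The third-longest wavelength is m = 2: λ = 2 × 1.713 × 500 / 2.50 = 685 nm.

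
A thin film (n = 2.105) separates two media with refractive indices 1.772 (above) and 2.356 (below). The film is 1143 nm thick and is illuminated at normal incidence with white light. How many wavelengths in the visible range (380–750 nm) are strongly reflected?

6

Top surface (1.772 → 2.105): reflection off a higher-index medium gives a half-wave phase shift.
Ray reflecting at the bottom interface goes from n = 2.105 toward n = 2.356: a half-wave phase shift.
Net: no relative phase inversion (both shifts match).
For bright reflection here: 2 n t = m λ.
λ = 2 n t / m = 4812 / m nm.
m=6: 802 nm (IR); m=7: 687 nm (visible); m=8: 602 nm (visible); m=9: 535 nm (visible); m=10: 481 nm (visible); m=11: 437 nm (visible); m=12: 401 nm (visible); m=13: 370 nm (UV).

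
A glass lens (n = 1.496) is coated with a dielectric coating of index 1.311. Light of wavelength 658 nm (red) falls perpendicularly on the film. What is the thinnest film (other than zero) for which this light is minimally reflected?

125 nm

Top surface (1.0 → 1.311): reflection off a higher-index medium gives a half-wave phase shift.
Bottom surface (1.311 → 1.496): reflection off a higher-index medium gives a half-wave phase shift.
Zero or two π shifts → no net half-wave offset.
So the condition for destructive reflection is 2 n t = (m + ½) λ.
Minimum at m = 0: t = λ / (4 n) = 658 / (4 × 1.311) = 125 nm.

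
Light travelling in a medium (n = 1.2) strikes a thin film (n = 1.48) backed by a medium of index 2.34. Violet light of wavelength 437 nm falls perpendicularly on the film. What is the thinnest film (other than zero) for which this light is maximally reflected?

At the upper boundary (n = 1.2 to n = 1.48) the reflected ray undergoes a half-wave phase shift.
At the lower boundary (n = 1.48 to n = 2.34) the reflected ray undergoes a half-wave phase shift.
Zero or two π shifts → no net half-wave offset.
With no net inversion, constructive interference in reflection requires 2 n t = m λ.
Minimum nonzero at m = 1: t = λ / (2 n) = 437 / (2 × 1.48) = 148 nm.

148 nm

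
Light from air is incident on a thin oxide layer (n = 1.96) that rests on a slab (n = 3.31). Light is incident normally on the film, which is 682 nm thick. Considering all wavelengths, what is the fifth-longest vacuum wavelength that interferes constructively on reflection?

535 nm

Top surface (1.0 → 1.96): reflection off a higher-index medium gives a half-wave phase shift.
Ray reflecting at the bottom interface goes from n = 1.96 toward n = 3.31: a half-wave phase shift.
Zero or two π shifts → no net half-wave offset.
For maximum reflection here: 2 n t = m λ.
λ = 2 n t / m. The fifth-longest wavelength is m = 5: λ = 2 × 1.96 × 682 / 5.00 = 535 nm.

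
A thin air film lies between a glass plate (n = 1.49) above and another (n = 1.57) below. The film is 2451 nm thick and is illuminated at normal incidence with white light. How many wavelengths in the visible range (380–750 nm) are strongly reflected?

6

Top surface (1.49 → 1.0): reflection off a lower-index medium gives no phase shift.
Bottom surface (1.0 → 1.57): reflection off a higher-index medium gives a half-wave phase shift.
Net: one phase inversion between the two reflected rays.
With one net inversion, constructive interference in reflection requires 2 n t = (m + ½) λ.
λ = 2 n t / (m + ½) = 4902 / (m + ½) nm.
m=6: 754 nm (IR); m=7: 654 nm (visible); m=8: 577 nm (visible); m=9: 516 nm (visible); m=10: 467 nm (visible); m=11: 426 nm (visible); m=12: 392 nm (visible); m=13: 363 nm (UV).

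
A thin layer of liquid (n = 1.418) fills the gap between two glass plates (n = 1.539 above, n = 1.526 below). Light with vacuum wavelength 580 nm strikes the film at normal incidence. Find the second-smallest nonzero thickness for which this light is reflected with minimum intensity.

Top surface (1.539 → 1.418): reflection off a lower-index medium gives no phase shift.
Ray reflecting at the bottom interface goes from n = 1.418 toward n = 1.526: a half-wave phase shift.
Exactly one π shift → a net half-wave offset.
With one net inversion, destructive interference in reflection requires 2 n t = m λ.
The second-smallest nonzero thickness corresponds to m = 2: t = m λ / (2 n) = 2.00 × 580 / (2 × 1.418) = 409 nm.

409 nm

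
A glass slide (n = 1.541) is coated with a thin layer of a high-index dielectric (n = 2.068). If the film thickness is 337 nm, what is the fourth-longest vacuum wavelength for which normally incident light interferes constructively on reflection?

398 nm

Ray reflecting at the top interface goes from n = 1.0 toward n = 2.068: a half-wave phase shift.
At the lower boundary (n = 2.068 to n = 1.541) the reflected ray undergoes no phase shift.
Net: one phase inversion between the two reflected rays.
So the condition for constructive reflection is 2 n t = (m + ½) λ.
λ = 2 n t / (m + ½). The fourth-longest wavelength is m = 3: λ = 2 × 2.068 × 337 / 3.50 = 398 nm.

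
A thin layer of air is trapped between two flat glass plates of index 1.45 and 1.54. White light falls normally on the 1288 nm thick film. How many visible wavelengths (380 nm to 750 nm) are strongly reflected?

4

Top surface (1.45 → 1.0): reflection off a lower-index medium gives no phase shift.
At the lower boundary (n = 1.0 to n = 1.54) the reflected ray undergoes a half-wave phase shift.
Exactly one π shift → a net half-wave offset.
For maximum reflection here: 2 n t = (m + ½) λ.
λ = 2 n t / (m + ½) = 2576 / (m + ½) nm.
m=2: 1030 nm (IR); m=3: 736 nm (visible); m=4: 572 nm (visible); m=5: 468 nm (visible); m=6: 396 nm (visible); m=7: 343 nm (UV).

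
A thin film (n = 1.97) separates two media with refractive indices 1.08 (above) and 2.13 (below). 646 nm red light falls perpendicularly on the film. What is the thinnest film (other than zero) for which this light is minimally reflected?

Ray reflecting at the top interface goes from n = 1.08 toward n = 1.97: a half-wave phase shift.
Bottom surface (1.97 → 2.13): reflection off a higher-index medium gives a half-wave phase shift.
Net: no relative phase inversion (both shifts match).
So the condition for destructive reflection is 2 n t = (m + ½) λ.
Minimum at m = 0: t = λ / (4 n) = 646 / (4 × 1.97) = 82.0 nm.

82.0 nm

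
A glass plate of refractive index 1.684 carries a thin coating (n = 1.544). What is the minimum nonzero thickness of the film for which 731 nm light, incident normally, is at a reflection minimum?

Ray reflecting at the top interface goes from n = 1.0 toward n = 1.544: a half-wave phase shift.
Ray reflecting at the bottom interface goes from n = 1.544 toward n = 1.684: a half-wave phase shift.
Zero or two π shifts → no net half-wave offset.
So the condition for destructive reflection is 2 n t = (m + ½) λ.
Minimum at m = 0: t = λ / (4 n) = 731 / (4 × 1.544) = 118 nm.

118 nm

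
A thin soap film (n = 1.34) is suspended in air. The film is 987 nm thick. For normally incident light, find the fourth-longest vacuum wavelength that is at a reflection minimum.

661 nm

At the upper boundary (n = 1.0 to n = 1.34) the reflected ray undergoes a half-wave phase shift.
At the lower boundary (n = 1.34 to n = 1.0) the reflected ray undergoes no phase shift.
Exactly one π shift → a net half-wave offset.
With one net inversion, destructive interference in reflection requires 2 n t = m λ.
λ = 2 n t / m. The fourth-longest wavelength is m = 4: λ = 2 × 1.34 × 987 / 4.00 = 661 nm.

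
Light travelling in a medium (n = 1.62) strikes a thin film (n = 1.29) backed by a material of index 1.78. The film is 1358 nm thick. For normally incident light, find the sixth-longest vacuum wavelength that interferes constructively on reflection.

637 nm

Ray reflecting at the top interface goes from n = 1.62 toward n = 1.29: no phase shift.
Ray reflecting at the bottom interface goes from n = 1.29 toward n = 1.78: a half-wave phase shift.
Exactly one π shift → a net half-wave offset.
So the condition for constructive reflection is 2 n t = (m + ½) λ.
λ = 2 n t / (m + ½). The sixth-longest wavelength is m = 5: λ = 2 × 1.29 × 1358 / 5.50 = 637 nm.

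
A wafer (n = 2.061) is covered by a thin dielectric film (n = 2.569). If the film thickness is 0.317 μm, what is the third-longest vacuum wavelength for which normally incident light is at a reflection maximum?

651 nm

At the upper boundary (n = 1.0 to n = 2.569) the reflected ray undergoes a half-wave phase shift.
Bottom surface (2.569 → 2.061): reflection off a lower-index medium gives no phase shift.
The two reflections differ by half a wavelength.
So the condition for constructive reflection is 2 n t = (m + ½) λ.
λ = 2 n t / (m + ½). The third-longest wavelength is m = 2: λ = 2 × 2.569 × 317 / 2.50 = 651 nm.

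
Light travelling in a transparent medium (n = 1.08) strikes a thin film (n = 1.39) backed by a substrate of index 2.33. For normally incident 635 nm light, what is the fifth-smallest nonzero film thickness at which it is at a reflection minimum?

1028 nm

At the upper boundary (n = 1.08 to n = 1.39) the reflected ray undergoes a half-wave phase shift.
Ray reflecting at the bottom interface goes from n = 1.39 toward n = 2.33: a half-wave phase shift.
Net: no relative phase inversion (both shifts match).
With no net inversion, destructive interference in reflection requires 2 n t = (m + ½) λ.
The fifth-smallest nonzero thickness corresponds to m = 4: t = (m + ½) λ / (2 n) = 4.50 × 635 / (2 × 1.39) = 1028 nm.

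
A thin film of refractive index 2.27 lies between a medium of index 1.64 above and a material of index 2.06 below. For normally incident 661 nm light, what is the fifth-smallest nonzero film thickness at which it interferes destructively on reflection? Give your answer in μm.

0.728 μm

At the upper boundary (n = 1.64 to n = 2.27) the reflected ray undergoes a half-wave phase shift.
At the lower boundary (n = 2.27 to n = 2.06) the reflected ray undergoes no phase shift.
Net: one phase inversion between the two reflected rays.
For weak reflection here: 2 n t = m λ.
The fifth-smallest nonzero thickness corresponds to m = 5: t = m λ / (2 n) = 5.00 × 661 / (2 × 2.27) = 728 nm.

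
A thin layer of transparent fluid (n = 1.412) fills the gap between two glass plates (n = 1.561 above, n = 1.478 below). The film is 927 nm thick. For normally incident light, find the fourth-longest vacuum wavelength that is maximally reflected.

748 nm

Ray reflecting at the top interface goes from n = 1.561 toward n = 1.412: no phase shift.
Bottom surface (1.412 → 1.478): reflection off a higher-index medium gives a half-wave phase shift.
The two reflections differ by half a wavelength.
With one net inversion, constructive interference in reflection requires 2 n t = (m + ½) λ.
λ = 2 n t / (m + ½). The fourth-longest wavelength is m = 3: λ = 2 × 1.412 × 927 / 3.50 = 748 nm.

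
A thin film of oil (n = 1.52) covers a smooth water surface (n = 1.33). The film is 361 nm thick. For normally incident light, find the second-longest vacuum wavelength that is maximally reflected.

At the upper boundary (n = 1.0 to n = 1.52) the reflected ray undergoes a half-wave phase shift.
Ray reflecting at the bottom interface goes from n = 1.52 toward n = 1.33: no phase shift.
The two reflections differ by half a wavelength.
With one net inversion, constructive interference in reflection requires 2 n t = (m + ½) λ.
λ = 2 n t / (m + ½). The second-longest wavelength is m = 1: λ = 2 × 1.52 × 361 / 1.50 = 732 nm.

732 nm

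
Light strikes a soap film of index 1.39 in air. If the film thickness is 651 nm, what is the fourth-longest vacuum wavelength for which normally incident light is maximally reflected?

At the upper boundary (n = 1.0 to n = 1.39) the reflected ray undergoes a half-wave phase shift.
Ray reflecting at the bottom interface goes from n = 1.39 toward n = 1.0: no phase shift.
The two reflections differ by half a wavelength.
So the condition for constructive reflection is 2 n t = (m + ½) λ.
λ = 2 n t / (m + ½). The fourth-longest wavelength is m = 3: λ = 2 × 1.39 × 651 / 3.50 = 517 nm.

517 nm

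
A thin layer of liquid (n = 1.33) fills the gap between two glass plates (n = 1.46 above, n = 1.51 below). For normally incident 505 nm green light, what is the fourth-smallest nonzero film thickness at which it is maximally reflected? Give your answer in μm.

Ray reflecting at the top interface goes from n = 1.46 toward n = 1.33: no phase shift.
Ray reflecting at the bottom interface goes from n = 1.33 toward n = 1.51: a half-wave phase shift.
Exactly one π shift → a net half-wave offset.
So the condition for constructive reflection is 2 n t = (m + ½) λ.
The fourth-smallest nonzero thickness corresponds to m = 3: t = (m + ½) λ / (2 n) = 3.50 × 505 / (2 × 1.33) = 664 nm.

0.664 μm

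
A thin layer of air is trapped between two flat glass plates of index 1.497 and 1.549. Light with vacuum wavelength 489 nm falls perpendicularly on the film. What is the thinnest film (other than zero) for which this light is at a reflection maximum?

122 nm

Top surface (1.497 → 1.0): reflection off a lower-index medium gives no phase shift.
Ray reflecting at the bottom interface goes from n = 1.0 toward n = 1.549: a half-wave phase shift.
Exactly one π shift → a net half-wave offset.
For bright reflection here: 2 n t = (m + ½) λ.
Minimum at m = 0: t = λ / (4 n) = 489 / (4 × 1.0) = 122 nm.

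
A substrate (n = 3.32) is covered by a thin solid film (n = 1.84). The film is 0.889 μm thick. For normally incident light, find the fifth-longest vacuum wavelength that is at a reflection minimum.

Top surface (1.0 → 1.84): reflection off a higher-index medium gives a half-wave phase shift.
At the lower boundary (n = 1.84 to n = 3.32) the reflected ray undergoes a half-wave phase shift.
The two reflections carry the same phase change, so no net offset.
So the condition for destructive reflection is 2 n t = (m + ½) λ.
λ = 2 n t / (m + ½). The fifth-longest wavelength is m = 4: λ = 2 × 1.84 × 889 / 4.50 = 727 nm.

727 nm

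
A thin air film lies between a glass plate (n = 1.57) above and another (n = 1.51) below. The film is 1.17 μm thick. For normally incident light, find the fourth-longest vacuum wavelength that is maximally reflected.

Ray reflecting at the top interface goes from n = 1.57 toward n = 1.0: no phase shift.
At the lower boundary (n = 1.0 to n = 1.51) the reflected ray undergoes a half-wave phase shift.
Net: one phase inversion between the two reflected rays.
With one net inversion, constructive interference in reflection requires 2 n t = (m + ½) λ.
λ = 2 n t / (m + ½). The fourth-longest wavelength is m = 3: λ = 2 × 1.0 × 1170 / 3.50 = 669 nm.

669 nm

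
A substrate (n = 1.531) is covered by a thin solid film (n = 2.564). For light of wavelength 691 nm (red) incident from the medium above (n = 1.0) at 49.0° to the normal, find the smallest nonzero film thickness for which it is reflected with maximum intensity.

Top surface (1.0 → 2.564): reflection off a higher-index medium gives a half-wave phase shift.
At the lower boundary (n = 2.564 to n = 1.531) the reflected ray undergoes no phase shift.
Net: one phase inversion between the two reflected rays.
So the condition for constructive reflection is 2 n t cos θ_r = (m + ½) λ.
Snell's law: 1.0 sin 49.0° = 2.564 sin θ_r → sin θ_r = 0.294, cos θ_r = 0.956.
Minimum at m = 0: t = λ / (4 n cos θ_r) = 691 / (4 × 2.564 × 0.956) = 70.5 nm.

70.5 nm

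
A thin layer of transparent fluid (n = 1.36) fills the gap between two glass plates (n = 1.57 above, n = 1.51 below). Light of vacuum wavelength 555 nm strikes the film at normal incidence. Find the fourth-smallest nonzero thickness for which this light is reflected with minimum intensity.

816 nm

At the upper boundary (n = 1.57 to n = 1.36) the reflected ray undergoes no phase shift.
At the lower boundary (n = 1.36 to n = 1.51) the reflected ray undergoes a half-wave phase shift.
Exactly one π shift → a net half-wave offset.
So the condition for destructive reflection is 2 n t = m λ.
The fourth-smallest nonzero thickness corresponds to m = 4: t = m λ / (2 n) = 4.00 × 555 / (2 × 1.36) = 816 nm.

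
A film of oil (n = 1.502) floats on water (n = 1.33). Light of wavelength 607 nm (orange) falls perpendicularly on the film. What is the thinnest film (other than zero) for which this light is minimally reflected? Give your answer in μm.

0.202 μm

Top surface (1.0 → 1.502): reflection off a higher-index medium gives a half-wave phase shift.
At the lower boundary (n = 1.502 to n = 1.33) the reflected ray undergoes no phase shift.
Net: one phase inversion between the two reflected rays.
With one net inversion, destructive interference in reflection requires 2 n t = m λ.
Minimum nonzero at m = 1: t = λ / (2 n) = 607 / (2 × 1.502) = 202 nm.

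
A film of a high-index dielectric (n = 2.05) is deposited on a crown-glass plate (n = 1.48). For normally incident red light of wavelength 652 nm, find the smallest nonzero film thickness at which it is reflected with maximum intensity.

Top surface (1.0 → 2.05): reflection off a higher-index medium gives a half-wave phase shift.
At the lower boundary (n = 2.05 to n = 1.48) the reflected ray undergoes no phase shift.
The two reflections differ by half a wavelength.
For maximum reflection here: 2 n t = (m + ½) λ.
Minimum at m = 0: t = λ / (4 n) = 652 / (4 × 2.05) = 79.5 nm.

79.5 nm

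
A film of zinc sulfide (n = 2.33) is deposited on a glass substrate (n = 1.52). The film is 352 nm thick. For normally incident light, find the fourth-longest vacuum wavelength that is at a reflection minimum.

Ray reflecting at the top interface goes from n = 1.0 toward n = 2.33: a half-wave phase shift.
Ray reflecting at the bottom interface goes from n = 2.33 toward n = 1.52: no phase shift.
Exactly one π shift → a net half-wave offset.
So the condition for destructive reflection is 2 n t = m λ.
λ = 2 n t / m. The fourth-longest wavelength is m = 4: λ = 2 × 2.33 × 352 / 4.00 = 410 nm.

410 nm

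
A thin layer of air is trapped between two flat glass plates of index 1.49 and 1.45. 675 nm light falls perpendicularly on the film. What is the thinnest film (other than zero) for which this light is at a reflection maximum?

169 nm

Ray reflecting at the top interface goes from n = 1.49 toward n = 1.0: no phase shift.
Ray reflecting at the bottom interface goes from n = 1.0 toward n = 1.45: a half-wave phase shift.
Exactly one π shift → a net half-wave offset.
For maximum reflection here: 2 n t = (m + ½) λ.
Minimum at m = 0: t = λ / (4 n) = 675 / (4 × 1.0) = 169 nm.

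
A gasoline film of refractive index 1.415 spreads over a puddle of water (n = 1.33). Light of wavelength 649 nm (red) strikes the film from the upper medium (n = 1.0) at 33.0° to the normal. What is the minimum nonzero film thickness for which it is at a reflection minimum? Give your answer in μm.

At the upper boundary (n = 1.0 to n = 1.415) the reflected ray undergoes a half-wave phase shift.
Ray reflecting at the bottom interface goes from n = 1.415 toward n = 1.33: no phase shift.
Net: one phase inversion between the two reflected rays.
So the condition for destructive reflection is 2 n t cos θ_r = m λ.
Snell's law: 1.0 sin 33.0° = 1.415 sin θ_r → sin θ_r = 0.385, cos θ_r = 0.923.
Minimum nonzero at m = 1: t = λ / (2 n cos θ_r) = 649 / (2 × 1.415 × 0.923) = 248 nm.

0.248 μm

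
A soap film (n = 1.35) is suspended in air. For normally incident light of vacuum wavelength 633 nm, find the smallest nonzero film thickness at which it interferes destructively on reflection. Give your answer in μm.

0.234 μm

At the upper boundary (n = 1.0 to n = 1.35) the reflected ray undergoes a half-wave phase shift.
At the lower boundary (n = 1.35 to n = 1.0) the reflected ray undergoes no phase shift.
Exactly one π shift → a net half-wave offset.
For minimum reflection here: 2 n t = m λ.
Minimum nonzero at m = 1: t = λ / (2 n) = 633 / (2 × 1.35) = 234 nm.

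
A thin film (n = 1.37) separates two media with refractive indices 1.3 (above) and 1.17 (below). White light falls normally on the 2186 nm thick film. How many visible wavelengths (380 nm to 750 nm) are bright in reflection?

8

At the upper boundary (n = 1.3 to n = 1.37) the reflected ray undergoes a half-wave phase shift.
Bottom surface (1.37 → 1.17): reflection off a lower-index medium gives no phase shift.
Exactly one π shift → a net half-wave offset.
With one net inversion, constructive interference in reflection requires 2 n t = (m + ½) λ.
λ = 2 n t / (m + ½) = 5990 / (m + ½) nm.
m=7: 799 nm (IR); m=8: 705 nm (visible); m=9: 630 nm (visible); m=10: 570 nm (visible); m=11: 521 nm (visible); m=12: 479 nm (visible); m=13: 444 nm (visible); m=14: 413 nm (visible); m=15: 386 nm (visible); m=16: 363 nm (UV).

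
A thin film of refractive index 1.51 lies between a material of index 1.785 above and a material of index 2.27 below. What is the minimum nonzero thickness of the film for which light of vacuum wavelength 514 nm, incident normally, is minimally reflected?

Top surface (1.785 → 1.51): reflection off a lower-index medium gives no phase shift.
Bottom surface (1.51 → 2.27): reflection off a higher-index medium gives a half-wave phase shift.
Net: one phase inversion between the two reflected rays.
So the condition for destructive reflection is 2 n t = m λ.
Minimum nonzero at m = 1: t = λ / (2 n) = 514 / (2 × 1.51) = 170 nm.

170 nm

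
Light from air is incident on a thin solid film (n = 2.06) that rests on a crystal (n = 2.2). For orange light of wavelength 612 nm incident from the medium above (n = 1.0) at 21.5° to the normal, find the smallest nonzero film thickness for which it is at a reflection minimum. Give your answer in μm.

0.0755 μm

Ray reflecting at the top interface goes from n = 1.0 toward n = 2.06: a half-wave phase shift.
Bottom surface (2.06 → 2.2): reflection off a higher-index medium gives a half-wave phase shift.
The two reflections carry the same phase change, so no net offset.
So the condition for destructive reflection is 2 n t cos θ_r = (m + ½) λ.
Snell's law: 1.0 sin 21.5° = 2.06 sin θ_r → sin θ_r = 0.178, cos θ_r = 0.984.
Minimum at m = 0: t = λ / (4 n cos θ_r) = 612 / (4 × 2.06 × 0.984) = 75.5 nm.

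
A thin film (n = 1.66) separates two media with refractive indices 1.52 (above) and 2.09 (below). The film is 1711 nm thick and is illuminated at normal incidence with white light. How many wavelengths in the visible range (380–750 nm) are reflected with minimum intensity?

Top surface (1.52 → 1.66): reflection off a higher-index medium gives a half-wave phase shift.
Bottom surface (1.66 → 2.09): reflection off a higher-index medium gives a half-wave phase shift.
Zero or two π shifts → no net half-wave offset.
With no net inversion, destructive interference in reflection requires 2 n t = (m + ½) λ.
λ = 2 n t / (m + ½) = 5681 / (m + ½) nm.
m=7: 757 nm (IR); m=8: 668 nm (visible); m=9: 598 nm (visible); m=10: 541 nm (visible); m=11: 494 nm (visible); m=12: 454 nm (visible); m=13: 421 nm (visible); m=14: 392 nm (visible); m=15: 366 nm (UV).

7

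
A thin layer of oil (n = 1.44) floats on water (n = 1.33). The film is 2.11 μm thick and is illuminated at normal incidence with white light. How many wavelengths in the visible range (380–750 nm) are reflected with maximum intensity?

8

Ray reflecting at the top interface goes from n = 1.0 toward n = 1.44: a half-wave phase shift.
Bottom surface (1.44 → 1.33): reflection off a lower-index medium gives no phase shift.
Net: one phase inversion between the two reflected rays.
So the condition for constructive reflection is 2 n t = (m + ½) λ.
λ = 2 n t / (m + ½) = 6077 / (m + ½) nm.
m=7: 810 nm (IR); m=8: 715 nm (visible); m=9: 640 nm (visible); m=10: 579 nm (visible); m=11: 528 nm (visible); m=12: 486 nm (visible); m=13: 450 nm (visible); m=14: 419 nm (visible); m=15: 392 nm (visible); m=16: 368 nm (UV).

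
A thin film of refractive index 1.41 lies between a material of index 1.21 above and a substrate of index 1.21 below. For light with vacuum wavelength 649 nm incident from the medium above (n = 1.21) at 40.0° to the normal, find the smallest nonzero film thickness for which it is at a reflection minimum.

Top surface (1.21 → 1.41): reflection off a higher-index medium gives a half-wave phase shift.
Bottom surface (1.41 → 1.21): reflection off a lower-index medium gives no phase shift.
The two reflections differ by half a wavelength.
So the condition for destructive reflection is 2 n t cos θ_r = m λ.
Snell's law: 1.21 sin 40.0° = 1.41 sin θ_r → sin θ_r = 0.552, cos θ_r = 0.834.
Minimum nonzero at m = 1: t = λ / (2 n cos θ_r) = 649 / (2 × 1.41 × 0.834) = 276 nm.

276 nm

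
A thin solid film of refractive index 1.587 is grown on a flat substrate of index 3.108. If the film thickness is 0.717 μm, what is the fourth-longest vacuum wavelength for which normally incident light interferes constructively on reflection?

Ray reflecting at the top interface goes from n = 1.0 toward n = 1.587: a half-wave phase shift.
Bottom surface (1.587 → 3.108): reflection off a higher-index medium gives a half-wave phase shift.
The two reflections carry the same phase change, so no net offset.
For bright reflection here: 2 n t = m λ.
λ = 2 n t / m. The fourth-longest wavelength is m = 4: λ = 2 × 1.587 × 717 / 4.00 = 569 nm.

569 nm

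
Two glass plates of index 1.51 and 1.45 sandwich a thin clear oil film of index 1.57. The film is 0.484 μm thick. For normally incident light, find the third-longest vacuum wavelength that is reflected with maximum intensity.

Ray reflecting at the top interface goes from n = 1.51 toward n = 1.57: a half-wave phase shift.
At the lower boundary (n = 1.57 to n = 1.45) the reflected ray undergoes no phase shift.
Exactly one π shift → a net half-wave offset.
With one net inversion, constructive interference in reflection requires 2 n t = (m + ½) λ.
λ = 2 n t / (m + ½). The third-longest wavelength is m = 2: λ = 2 × 1.57 × 484 / 2.50 = 608 nm.

608 nm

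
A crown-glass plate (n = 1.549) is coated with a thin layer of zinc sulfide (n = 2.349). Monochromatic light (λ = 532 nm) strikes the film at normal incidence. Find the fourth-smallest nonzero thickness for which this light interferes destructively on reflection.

453 nm

Top surface (1.0 → 2.349): reflection off a higher-index medium gives a half-wave phase shift.
At the lower boundary (n = 2.349 to n = 1.549) the reflected ray undergoes no phase shift.
The two reflections differ by half a wavelength.
For dark reflection here: 2 n t = m λ.
The fourth-smallest nonzero thickness corresponds to m = 4: t = m λ / (2 n) = 4.00 × 532 / (2 × 2.349) = 453 nm.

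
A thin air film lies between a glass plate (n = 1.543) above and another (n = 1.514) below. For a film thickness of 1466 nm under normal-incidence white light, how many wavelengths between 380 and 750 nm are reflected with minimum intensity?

Top surface (1.543 → 1.0): reflection off a lower-index medium gives no phase shift.
At the lower boundary (n = 1.0 to n = 1.514) the reflected ray undergoes a half-wave phase shift.
The two reflections differ by half a wavelength.
With one net inversion, destructive interference in reflection requires 2 n t = m λ.
λ = 2 n t / m = 2932 / m nm.
m=3: 977 nm (IR); m=4: 733 nm (visible); m=5: 586 nm (visible); m=6: 489 nm (visible); m=7: 419 nm (visible); m=8: 367 nm (UV).

4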